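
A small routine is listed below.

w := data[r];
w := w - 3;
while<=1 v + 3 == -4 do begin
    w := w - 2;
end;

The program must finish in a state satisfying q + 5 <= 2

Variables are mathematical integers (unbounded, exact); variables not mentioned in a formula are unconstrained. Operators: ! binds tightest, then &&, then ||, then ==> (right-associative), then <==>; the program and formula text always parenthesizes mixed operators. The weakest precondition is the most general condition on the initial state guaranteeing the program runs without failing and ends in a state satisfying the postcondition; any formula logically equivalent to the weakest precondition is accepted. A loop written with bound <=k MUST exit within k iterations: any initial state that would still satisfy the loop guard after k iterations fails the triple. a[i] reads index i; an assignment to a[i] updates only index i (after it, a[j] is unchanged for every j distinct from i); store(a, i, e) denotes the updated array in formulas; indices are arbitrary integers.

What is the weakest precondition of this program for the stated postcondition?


Working backward. After the program, the postcondition q + 5 <= 2 must hold; in canonical form it is q <= -3.
Before the loop (bound <=1), unroll the exhaustion recursion (WP_0 = exit-now case; WP_j = one more guarded iteration, up to j = 1):
  WP_0: (!(v == -7)) && q <= -3
  WP_1: (v == -7 ==> ((!(v == -7)) && q <= -3)) && ((!(v == -7)) ==> q <= -3)
So before the loop: (v == -7 ==> ((!(v == -7)) && q <= -3)) && ((!(v == -7)) ==> q <= -3)
Before w := w - 3: (v == -7 ==> ((!(v == -7)) && q <= -3)) && ((!(v == -7)) ==> q <= -3)
Before w := data[r]: (v == -7 ==> ((!(v == -7)) && q <= -3)) && ((!(v == -7)) ==> q <= -3)
Answer: WP = (v == -7 ==> ((!(v == -7)) && q <= -3)) && ((!(v == -7)) ==> q <= -3)


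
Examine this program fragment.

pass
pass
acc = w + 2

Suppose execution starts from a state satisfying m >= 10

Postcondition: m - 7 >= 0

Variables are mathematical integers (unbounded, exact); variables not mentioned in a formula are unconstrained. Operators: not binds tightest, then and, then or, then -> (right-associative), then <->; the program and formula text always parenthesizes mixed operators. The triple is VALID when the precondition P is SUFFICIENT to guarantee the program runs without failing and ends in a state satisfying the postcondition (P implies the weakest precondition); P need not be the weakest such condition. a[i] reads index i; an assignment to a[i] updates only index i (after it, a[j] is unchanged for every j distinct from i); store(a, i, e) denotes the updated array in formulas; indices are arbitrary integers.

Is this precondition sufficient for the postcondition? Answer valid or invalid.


Working backward. After the program, the postcondition m - 7 >= 0 must hold; in canonical form it is m >= 7.
Before acc := w + 2: m >= 7
Before skip: m >= 7
Before skip: m >= 7
The weakest precondition is m >= 7.
Check whether m >= 10 implies it.
Every state satisfying the precondition satisfies the weakest precondition: the implication holds.
Answer: valid


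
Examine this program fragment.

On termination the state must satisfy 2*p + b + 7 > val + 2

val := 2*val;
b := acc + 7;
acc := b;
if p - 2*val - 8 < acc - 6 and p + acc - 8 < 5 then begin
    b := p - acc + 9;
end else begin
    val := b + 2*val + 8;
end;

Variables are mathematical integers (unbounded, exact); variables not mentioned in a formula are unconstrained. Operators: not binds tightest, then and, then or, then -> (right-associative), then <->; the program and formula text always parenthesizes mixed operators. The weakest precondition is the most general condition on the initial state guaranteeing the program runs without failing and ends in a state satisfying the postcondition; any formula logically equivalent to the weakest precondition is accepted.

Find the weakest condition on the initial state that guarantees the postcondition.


Working backward. After the program, the postcondition 2*p + b + 7 > val + 2 must hold; in canonical form it is b + 2*p > val - 5.
Then branch requires 3*p > acc + val - 14; else branch requires 2*p > 2*val + 3.
Before the if: ((p < acc + 2*val + 2 and acc + p < 13) -> 3*p > acc + val - 14) and ((not (p < acc + 2*val + 2 and acc + p < 13)) -> 2*p > 2*val + 3)
Before acc := b: ((p < b + 2*val + 2 and b + p < 13) -> 3*p > b + val - 14) and ((not (p < b + 2*val + 2 and b + p < 13)) -> 2*p > 2*val + 3)
Before b := acc + 7: ((p < acc + 2*val + 9 and acc + p < 6) -> 3*p > acc + val - 7) and ((not (p < acc + 2*val + 9 and acc + p < 6)) -> 2*p > 2*val + 3)
Before val := 2*val: ((p < acc + 4*val + 9 and acc + p < 6) -> 3*p > acc + 2*val - 7) and ((not (p < acc + 4*val + 9 and acc + p < 6)) -> 2*p > 4*val + 3)
Answer: WP = ((p < acc + 4*val + 9 and acc + p < 6) -> 3*p > acc + 2*val - 7) and ((not (p < acc + 4*val + 9 and acc + p < 6)) -> 2*p > 4*val + 3)


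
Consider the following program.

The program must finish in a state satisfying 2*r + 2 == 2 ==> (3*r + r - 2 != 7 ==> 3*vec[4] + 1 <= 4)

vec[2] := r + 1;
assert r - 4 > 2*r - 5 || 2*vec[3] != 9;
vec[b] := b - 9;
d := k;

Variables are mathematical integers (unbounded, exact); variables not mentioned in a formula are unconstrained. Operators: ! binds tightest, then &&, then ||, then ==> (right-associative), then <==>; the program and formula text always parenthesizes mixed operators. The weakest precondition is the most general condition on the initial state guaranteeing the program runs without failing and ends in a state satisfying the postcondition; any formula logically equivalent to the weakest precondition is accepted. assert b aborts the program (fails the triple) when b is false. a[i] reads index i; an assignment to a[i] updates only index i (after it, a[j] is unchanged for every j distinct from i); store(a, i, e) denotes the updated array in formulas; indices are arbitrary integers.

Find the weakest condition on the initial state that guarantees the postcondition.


Working backward. After the program, the postcondition 2*r + 2 == 2 ==> (3*r + r - 2 != 7 ==> 3*vec[4] + 1 <= 4) must hold; in canonical form it is 2*r == 0 ==> (4*r != 9 ==> 3*vec[4] <= 3).
Before d := k: 2*r == 0 ==> (4*r != 9 ==> 3*vec[4] <= 3)
Before vec[b] := b - 9: 2*r == 0 ==> (4*r != 9 ==> 3*store(vec, b, b - 9)[4] <= 3)
Before assert r - 4 > 2*r - 5 || 2*vec[3] != 9: (r < 1 || 2*vec[3] != 9) && (2*r == 0 ==> (4*r != 9 ==> 3*store(vec, b, b - 9)[4] <= 3))
Before vec[2] := r + 1: (r < 1 || 2*vec[3] != 9) && (2*r == 0 ==> (4*r != 9 ==> 3*store(store(vec, 2, r + 1), b, b - 9)[4] <= 3))
Answer: WP = (r < 1 || 2*vec[3] != 9) && (2*r == 0 ==> (4*r != 9 ==> 3*store(store(vec, 2, r + 1), b, b - 9)[4] <= 3))


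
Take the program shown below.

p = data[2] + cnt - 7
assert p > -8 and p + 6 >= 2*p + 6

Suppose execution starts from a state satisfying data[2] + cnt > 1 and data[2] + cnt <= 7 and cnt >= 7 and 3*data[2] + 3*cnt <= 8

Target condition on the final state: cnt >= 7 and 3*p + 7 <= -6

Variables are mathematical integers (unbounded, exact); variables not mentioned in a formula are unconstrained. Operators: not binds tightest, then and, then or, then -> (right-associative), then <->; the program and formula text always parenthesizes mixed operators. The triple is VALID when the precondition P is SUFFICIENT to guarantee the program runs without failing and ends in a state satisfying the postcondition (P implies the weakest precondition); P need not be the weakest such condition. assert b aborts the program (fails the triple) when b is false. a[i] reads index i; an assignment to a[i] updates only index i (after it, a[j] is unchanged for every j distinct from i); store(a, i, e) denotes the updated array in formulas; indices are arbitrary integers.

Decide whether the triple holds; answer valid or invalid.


Working backward. After the program, the postcondition cnt >= 7 and 3*p + 7 <= -6 must hold; in canonical form it is cnt >= 7 and 3*p <= -13.
Before assert p > -8 and p + 6 >= 2*p + 6: p > -8 and p <= 0 and cnt >= 7 and 3*p <= -13
Before p := data[2] + cnt - 7: data[2] + cnt > -1 and data[2] + cnt <= 7 and cnt >= 7 and 3*data[2] + 3*cnt <= 8
The weakest precondition is data[2] + cnt > -1 and data[2] + cnt <= 7 and cnt >= 7 and 3*data[2] + 3*cnt <= 8.
Check whether data[2] + cnt > 1 and data[2] + cnt <= 7 and cnt >= 7 and 3*data[2] + 3*cnt <= 8 implies it.
Every state satisfying the precondition satisfies the weakest precondition: the implication holds.
Answer: valid


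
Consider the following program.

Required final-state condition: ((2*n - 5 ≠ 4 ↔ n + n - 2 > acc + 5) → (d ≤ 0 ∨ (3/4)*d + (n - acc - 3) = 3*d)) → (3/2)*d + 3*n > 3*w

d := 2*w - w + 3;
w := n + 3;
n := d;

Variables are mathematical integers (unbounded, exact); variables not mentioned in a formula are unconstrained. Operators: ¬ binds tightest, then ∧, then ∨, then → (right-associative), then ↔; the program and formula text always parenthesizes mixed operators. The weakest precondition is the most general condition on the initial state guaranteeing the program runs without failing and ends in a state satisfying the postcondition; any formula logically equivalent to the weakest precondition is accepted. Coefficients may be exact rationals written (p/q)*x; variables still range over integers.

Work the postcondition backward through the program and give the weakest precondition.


Working backward. After the program, the postcondition ((2*n - 5 ≠ 4 ↔ n + n - 2 > acc + 5) → (d ≤ 0 ∨ (3/4)*d + (n - acc - 3) = 3*d)) → (3/2)*d + 3*n > 3*w must hold; in canonical form it is ((2*n ≠ 9 ↔ 2*n > acc + 7) → (d ≤ 0 ∨ n = acc + (9/4)*d + 3)) → (3/2)*d + 3*n > 3*w.
Before n := d: ((2*d ≠ 9 ↔ 2*d > acc + 7) → (d ≤ 0 ∨ acc + (5/4)*d = -3)) → (9/2)*d > 3*w
Before w := n + 3: ((2*d ≠ 9 ↔ 2*d > acc + 7) → (d ≤ 0 ∨ acc + (5/4)*d = -3)) → (9/2)*d > 3*n + 9
Before d := 2*w - w + 3: ((2*w ≠ 3 ↔ 2*w > acc + 1) → (w ≤ -3 ∨ acc + (5/4)*w = -27/4)) → (9/2)*w > 3*n - 9/2
Answer: WP = ((2*w ≠ 3 ↔ 2*w > acc + 1) → (w ≤ -3 ∨ acc + (5/4)*w = -27/4)) → (9/2)*w > 3*n - 9/2


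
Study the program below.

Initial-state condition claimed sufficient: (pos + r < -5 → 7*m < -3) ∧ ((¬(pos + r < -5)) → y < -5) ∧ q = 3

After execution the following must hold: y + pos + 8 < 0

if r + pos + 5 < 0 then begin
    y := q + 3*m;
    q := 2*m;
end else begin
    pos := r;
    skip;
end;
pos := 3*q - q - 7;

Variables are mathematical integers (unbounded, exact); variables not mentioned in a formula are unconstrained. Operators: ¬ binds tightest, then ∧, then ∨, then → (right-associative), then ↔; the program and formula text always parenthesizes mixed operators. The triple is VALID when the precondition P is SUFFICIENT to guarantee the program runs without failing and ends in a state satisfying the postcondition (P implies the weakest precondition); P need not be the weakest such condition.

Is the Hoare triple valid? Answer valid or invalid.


Working backward. After the program, the postcondition y + pos + 8 < 0 must hold; in canonical form it is pos + y < -8.
Before pos := 3*q - q - 7: 2*q + y < -1
Then branch requires 7*m + q < -1; else branch requires 2*q + y < -1.
Before the if: (pos + r < -5 → 7*m + q < -1) ∧ ((¬(pos + r < -5)) → 2*q + y < -1)
The weakest precondition is (pos + r < -5 → 7*m + q < -1) ∧ ((¬(pos + r < -5)) → 2*q + y < -1).
Check whether (pos + r < -5 → 7*m < -3) ∧ ((¬(pos + r < -5)) → y < -5) ∧ q = 3 implies it.
Countermodel: at the initial state m = 0, pos = -5, q = 3, r = 0, y = -7, the precondition holds but the weakest precondition fails.
Answer: invalid


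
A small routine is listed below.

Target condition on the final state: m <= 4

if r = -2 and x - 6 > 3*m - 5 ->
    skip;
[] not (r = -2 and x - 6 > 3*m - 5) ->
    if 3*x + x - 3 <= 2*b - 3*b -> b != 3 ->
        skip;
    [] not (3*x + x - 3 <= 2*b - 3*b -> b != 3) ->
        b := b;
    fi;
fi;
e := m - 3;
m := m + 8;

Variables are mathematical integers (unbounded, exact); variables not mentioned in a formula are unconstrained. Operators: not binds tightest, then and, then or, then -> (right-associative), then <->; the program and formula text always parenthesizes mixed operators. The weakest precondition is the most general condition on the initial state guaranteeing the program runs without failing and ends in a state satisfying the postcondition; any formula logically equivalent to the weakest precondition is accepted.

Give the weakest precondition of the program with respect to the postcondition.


Working backward. After the program, m <= 4 must hold.
Before m := m + 8: m <= -4
Before e := m - 3: m <= -4
Then branch requires m <= -4; else branch requires ((b + 4*x <= 3 -> b != 3) -> m <= -4) and ((not (b + 4*x <= 3 -> b != 3)) -> m <= -4).
Before the if: ((r = -2 and x > 3*m + 1) -> m <= -4) and ((not (r = -2 and x > 3*m + 1)) -> (((b + 4*x <= 3 -> b != 3) -> m <= -4) and ((not (b + 4*x <= 3 -> b != 3)) -> m <= -4)))
Answer: WP = ((r = -2 and x > 3*m + 1) -> m <= -4) and ((not (r = -2 and x > 3*m + 1)) -> (((b + 4*x <= 3 -> b != 3) -> m <= -4) and ((not (b + 4*x <= 3 -> b != 3)) -> m <= -4)))


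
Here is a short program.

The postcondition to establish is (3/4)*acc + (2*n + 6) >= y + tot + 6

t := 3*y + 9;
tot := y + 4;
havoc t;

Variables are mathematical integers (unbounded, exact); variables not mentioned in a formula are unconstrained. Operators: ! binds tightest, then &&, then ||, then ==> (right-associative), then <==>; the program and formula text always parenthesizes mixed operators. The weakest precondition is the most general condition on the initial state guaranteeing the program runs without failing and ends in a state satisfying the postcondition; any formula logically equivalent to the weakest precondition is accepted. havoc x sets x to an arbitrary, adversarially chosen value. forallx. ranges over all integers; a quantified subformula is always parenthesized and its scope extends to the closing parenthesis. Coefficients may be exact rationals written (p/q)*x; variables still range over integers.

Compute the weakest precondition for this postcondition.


Working backward. After the program, the postcondition (3/4)*acc + (2*n + 6) >= y + tot + 6 must hold; in canonical form it is (3/4)*acc + 2*n >= tot + y.
Before havoc t: (3/4)*acc + 2*n >= tot + y
Before tot := y + 4: (3/4)*acc + 2*n >= 2*y + 4
Before t := 3*y + 9: (3/4)*acc + 2*n >= 2*y + 4
Answer: WP = (3/4)*acc + 2*n >= 2*y + 4


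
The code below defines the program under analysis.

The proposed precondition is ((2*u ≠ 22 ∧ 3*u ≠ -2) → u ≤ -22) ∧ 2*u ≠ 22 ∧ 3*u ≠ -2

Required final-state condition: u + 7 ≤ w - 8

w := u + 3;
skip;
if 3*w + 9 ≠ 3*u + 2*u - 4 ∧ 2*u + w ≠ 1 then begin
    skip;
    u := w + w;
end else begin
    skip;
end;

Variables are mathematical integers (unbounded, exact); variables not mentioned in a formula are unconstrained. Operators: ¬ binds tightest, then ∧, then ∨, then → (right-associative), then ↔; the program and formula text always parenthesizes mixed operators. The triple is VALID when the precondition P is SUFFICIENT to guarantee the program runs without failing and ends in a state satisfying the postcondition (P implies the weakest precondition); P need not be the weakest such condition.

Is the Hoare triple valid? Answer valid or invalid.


Working backward. After the program, the postcondition u + 7 ≤ w - 8 must hold; in canonical form it is u ≤ w - 15.
Then branch requires w ≤ -15; else branch requires u ≤ w - 15.
Before the if: ((3*w ≠ 5*u - 13 ∧ 2*u + w ≠ 1) → w ≤ -15) ∧ ((¬(3*w ≠ 5*u - 13 ∧ 2*u + w ≠ 1)) → u ≤ w - 15)
Before skip: ((3*w ≠ 5*u - 13 ∧ 2*u + w ≠ 1) → w ≤ -15) ∧ ((¬(3*w ≠ 5*u - 13 ∧ 2*u + w ≠ 1)) → u ≤ w - 15)
Before w := u + 3: ((2*u ≠ 22 ∧ 3*u ≠ -2) → u ≤ -18) ∧ 2*u ≠ 22 ∧ 3*u ≠ -2
The weakest precondition is ((2*u ≠ 22 ∧ 3*u ≠ -2) → u ≤ -18) ∧ 2*u ≠ 22 ∧ 3*u ≠ -2.
Check whether ((2*u ≠ 22 ∧ 3*u ≠ -2) → u ≤ -22) ∧ 2*u ≠ 22 ∧ 3*u ≠ -2 implies it.
Every state satisfying the precondition satisfies the weakest precondition: the implication holds.
Answer: valid


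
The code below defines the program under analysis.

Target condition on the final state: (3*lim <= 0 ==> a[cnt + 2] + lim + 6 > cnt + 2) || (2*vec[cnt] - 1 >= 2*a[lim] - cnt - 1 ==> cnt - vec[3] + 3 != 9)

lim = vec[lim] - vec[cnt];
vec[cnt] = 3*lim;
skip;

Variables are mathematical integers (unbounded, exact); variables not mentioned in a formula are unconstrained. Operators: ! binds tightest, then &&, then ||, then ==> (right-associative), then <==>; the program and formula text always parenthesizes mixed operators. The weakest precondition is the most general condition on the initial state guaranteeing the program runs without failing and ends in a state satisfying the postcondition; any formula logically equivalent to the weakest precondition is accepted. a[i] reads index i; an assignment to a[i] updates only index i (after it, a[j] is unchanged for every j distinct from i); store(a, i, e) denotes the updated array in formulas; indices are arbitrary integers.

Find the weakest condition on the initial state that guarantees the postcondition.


Working backward. After the program, the postcondition (3*lim <= 0 ==> a[cnt + 2] + lim + 6 > cnt + 2) || (2*vec[cnt] - 1 >= 2*a[lim] - cnt - 1 ==> cnt - vec[3] + 3 != 9) must hold; in canonical form it is (3*lim <= 0 ==> a[cnt + 2] + lim > cnt - 4) || (2*vec[cnt] + cnt >= 2*a[lim] ==> cnt != vec[3] + 6).
Before skip: (3*lim <= 0 ==> a[cnt + 2] + lim > cnt - 4) || (2*vec[cnt] + cnt >= 2*a[lim] ==> cnt != vec[3] + 6)
Before vec[cnt] := 3*lim: (3*lim <= 0 ==> a[cnt + 2] + lim > cnt - 4) || (2*store(vec, cnt, 3*lim)[cnt] + cnt >= 2*a[lim] ==> cnt != store(vec, cnt, 3*lim)[3] + 6)
Before lim := vec[lim] - vec[cnt]: (3*vec[lim] <= 3*vec[cnt] ==> a[cnt + 2] + vec[lim] > vec[cnt] + cnt - 4) || (2*store(vec, cnt, -3*vec[cnt] + 3*vec[lim])[cnt] + cnt >= 2*a[-vec[cnt] + vec[lim]] ==> cnt != store(vec, cnt, -3*vec[cnt] + 3*vec[lim])[3] + 6)
Answer: WP = (3*vec[lim] <= 3*vec[cnt] ==> a[cnt + 2] + vec[lim] > vec[cnt] + cnt - 4) || (2*store(vec, cnt, -3*vec[cnt] + 3*vec[lim])[cnt] + cnt >= 2*a[-vec[cnt] + vec[lim]] ==> cnt != store(vec, cnt, -3*vec[cnt] + 3*vec[lim])[3] + 6)


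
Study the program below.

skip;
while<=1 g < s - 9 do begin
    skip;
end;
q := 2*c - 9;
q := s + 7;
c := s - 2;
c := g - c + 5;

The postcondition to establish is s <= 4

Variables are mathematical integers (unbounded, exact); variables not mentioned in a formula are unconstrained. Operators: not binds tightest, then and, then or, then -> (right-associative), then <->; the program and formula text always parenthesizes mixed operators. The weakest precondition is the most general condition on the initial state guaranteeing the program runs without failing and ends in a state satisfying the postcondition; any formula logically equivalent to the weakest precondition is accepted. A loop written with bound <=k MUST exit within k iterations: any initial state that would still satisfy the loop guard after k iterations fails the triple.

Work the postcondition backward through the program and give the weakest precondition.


Working backward. After the program, s <= 4 must hold.
Before c := g - c + 5: s <= 4
Before c := s - 2: s <= 4
Before q := s + 7: s <= 4
Before q := 2*c - 9: s <= 4
Before the loop (bound <=1), unroll the exhaustion recursion (WP_0 = exit-now case; WP_j = one more guarded iteration, up to j = 1):
  WP_0: (not (g < s - 9)) and s <= 4
  WP_1: (g < s - 9 -> ((not (g < s - 9)) and s <= 4)) and ((not (g < s - 9)) -> s <= 4)
So before the loop: (g < s - 9 -> ((not (g < s - 9)) and s <= 4)) and ((not (g < s - 9)) -> s <= 4)
Before skip: (g < s - 9 -> ((not (g < s - 9)) and s <= 4)) and ((not (g < s - 9)) -> s <= 4)
Answer: WP = (g < s - 9 -> ((not (g < s - 9)) and s <= 4)) and ((not (g < s - 9)) -> s <= 4)


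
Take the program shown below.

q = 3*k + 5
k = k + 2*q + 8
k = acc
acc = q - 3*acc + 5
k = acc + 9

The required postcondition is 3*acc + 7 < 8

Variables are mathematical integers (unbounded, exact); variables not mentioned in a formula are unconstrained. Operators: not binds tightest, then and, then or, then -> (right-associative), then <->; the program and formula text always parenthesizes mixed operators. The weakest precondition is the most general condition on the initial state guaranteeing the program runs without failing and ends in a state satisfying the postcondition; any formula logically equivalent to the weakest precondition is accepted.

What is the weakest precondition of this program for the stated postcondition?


Working backward. After the program, the postcondition 3*acc + 7 < 8 must hold; in canonical form it is 3*acc < 1.
Before k := acc + 9: 3*acc < 1
Before acc := q - 3*acc + 5: 3*q < 9*acc - 14
Before k := acc: 3*q < 9*acc - 14
Before k := k + 2*q + 8: 3*q < 9*acc - 14
Before q := 3*k + 5: 9*k < 9*acc - 29
Answer: WP = 9*k < 9*acc - 29


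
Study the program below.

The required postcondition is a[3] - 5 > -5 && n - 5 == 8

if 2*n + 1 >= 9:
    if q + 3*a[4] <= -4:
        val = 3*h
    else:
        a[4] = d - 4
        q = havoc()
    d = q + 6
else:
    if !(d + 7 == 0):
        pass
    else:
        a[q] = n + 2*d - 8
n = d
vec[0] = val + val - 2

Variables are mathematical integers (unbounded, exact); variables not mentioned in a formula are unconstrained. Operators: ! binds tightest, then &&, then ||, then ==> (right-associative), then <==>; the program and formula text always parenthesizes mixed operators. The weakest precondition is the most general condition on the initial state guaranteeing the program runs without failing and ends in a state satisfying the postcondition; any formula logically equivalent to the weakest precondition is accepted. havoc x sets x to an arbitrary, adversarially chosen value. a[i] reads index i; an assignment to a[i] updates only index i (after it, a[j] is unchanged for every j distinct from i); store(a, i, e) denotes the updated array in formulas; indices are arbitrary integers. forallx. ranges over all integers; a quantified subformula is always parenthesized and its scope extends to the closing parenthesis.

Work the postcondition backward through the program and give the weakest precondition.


Working backward. After the program, the postcondition a[3] - 5 > -5 && n - 5 == 8 must hold; in canonical form it is a[3] > 0 && n == 13.
Before vec[0] := val + val - 2: a[3] > 0 && n == 13
Before n := d: a[3] > 0 && d == 13
Then branch requires (3*a[4] + q <= -4 ==> (a[3] > 0 && q == 7)) && ((!(3*a[4] + q <= -4)) ==> (forall q_1. (a[3] > 0 && q_1 == 7))); else branch requires ((!(d == -7)) ==> (a[3] > 0 && d == 13)) && (d == -7 ==> (store(a, q, 2*d + n - 8)[3] > 0 && d == 13)).
Before the if: (2*n >= 8 ==> ((3*a[4] + q <= -4 ==> (a[3] > 0 && q == 7)) && ((!(3*a[4] + q <= -4)) ==> (forall q_1. (a[3] > 0 && q_1 == 7))))) && ((!(2*n >= 8)) ==> (((!(d == -7)) ==> (a[3] > 0 && d == 13)) && (d == -7 ==> (store(a, q, 2*d + n - 8)[3] > 0 && d == 13))))
Answer: WP = (2*n >= 8 ==> ((3*a[4] + q <= -4 ==> (a[3] > 0 && q == 7)) && ((!(3*a[4] + q <= -4)) ==> (forall q_1. (a[3] > 0 && q_1 == 7))))) && ((!(2*n >= 8)) ==> (((!(d == -7)) ==> (a[3] > 0 && d == 13)) && (d == -7 ==> (store(a, q, 2*d + n - 8)[3] > 0 && d == 13))))


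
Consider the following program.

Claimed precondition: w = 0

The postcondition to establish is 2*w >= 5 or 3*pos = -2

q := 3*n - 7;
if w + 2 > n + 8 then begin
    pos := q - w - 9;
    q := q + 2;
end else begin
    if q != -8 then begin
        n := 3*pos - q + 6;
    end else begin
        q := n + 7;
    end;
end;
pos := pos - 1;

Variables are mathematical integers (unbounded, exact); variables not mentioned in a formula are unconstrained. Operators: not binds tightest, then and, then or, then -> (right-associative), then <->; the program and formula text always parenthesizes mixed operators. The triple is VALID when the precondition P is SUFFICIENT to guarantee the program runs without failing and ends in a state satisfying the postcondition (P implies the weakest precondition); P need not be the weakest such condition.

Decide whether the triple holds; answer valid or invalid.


Working backward. After the program, 2*w >= 5 or 3*pos = -2 must hold.
Before pos := pos - 1: 2*w >= 5 or 3*pos = 1
Then branch requires 2*w >= 5 or 3*q = 3*w + 28; else branch requires (q != -8 -> (2*w >= 5 or 3*pos = 1)) and ((not (q != -8)) -> (2*w >= 5 or 3*pos = 1)).
Before the if: (w > n + 6 -> (2*w >= 5 or 3*q = 3*w + 28)) and ((not (w > n + 6)) -> ((q != -8 -> (2*w >= 5 or 3*pos = 1)) and ((not (q != -8)) -> (2*w >= 5 or 3*pos = 1))))
Before q := 3*n - 7: (w > n + 6 -> (2*w >= 5 or 9*n = 3*w + 49)) and ((not (w > n + 6)) -> ((3*n != -1 -> (2*w >= 5 or 3*pos = 1)) and ((not (3*n != -1)) -> (2*w >= 5 or 3*pos = 1))))
The weakest precondition is (w > n + 6 -> (2*w >= 5 or 9*n = 3*w + 49)) and ((not (w > n + 6)) -> ((3*n != -1 -> (2*w >= 5 or 3*pos = 1)) and ((not (3*n != -1)) -> (2*w >= 5 or 3*pos = 1)))).
Check whether w = 0 implies it.
Countermodel: at the initial state n = 0, pos = 0, w = 0, the precondition holds but the weakest precondition fails.
Answer: invalid


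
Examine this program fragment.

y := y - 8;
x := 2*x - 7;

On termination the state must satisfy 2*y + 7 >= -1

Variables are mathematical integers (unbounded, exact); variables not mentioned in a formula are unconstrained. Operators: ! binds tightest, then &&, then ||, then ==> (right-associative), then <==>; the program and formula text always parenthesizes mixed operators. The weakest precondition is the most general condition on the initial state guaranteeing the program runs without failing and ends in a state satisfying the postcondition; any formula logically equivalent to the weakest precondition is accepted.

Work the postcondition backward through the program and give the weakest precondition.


Working backward. After the program, the postcondition 2*y + 7 >= -1 must hold; in canonical form it is 2*y >= -8.
Before x := 2*x - 7: 2*y >= -8
Before y := y - 8: 2*y >= 8
Answer: WP = 2*y >= 8


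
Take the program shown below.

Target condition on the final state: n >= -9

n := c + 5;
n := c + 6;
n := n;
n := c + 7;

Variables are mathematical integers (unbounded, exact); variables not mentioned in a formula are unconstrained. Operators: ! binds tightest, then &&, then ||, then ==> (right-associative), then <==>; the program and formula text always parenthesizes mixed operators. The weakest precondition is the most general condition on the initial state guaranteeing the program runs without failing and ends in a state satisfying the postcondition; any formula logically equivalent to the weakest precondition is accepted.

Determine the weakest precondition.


Working backward. After the program, n >= -9 must hold.
Before n := c + 7: c >= -16
Before n := n: c >= -16
Before n := c + 6: c >= -16
Before n := c + 5: c >= -16
Answer: WP = c >= -16


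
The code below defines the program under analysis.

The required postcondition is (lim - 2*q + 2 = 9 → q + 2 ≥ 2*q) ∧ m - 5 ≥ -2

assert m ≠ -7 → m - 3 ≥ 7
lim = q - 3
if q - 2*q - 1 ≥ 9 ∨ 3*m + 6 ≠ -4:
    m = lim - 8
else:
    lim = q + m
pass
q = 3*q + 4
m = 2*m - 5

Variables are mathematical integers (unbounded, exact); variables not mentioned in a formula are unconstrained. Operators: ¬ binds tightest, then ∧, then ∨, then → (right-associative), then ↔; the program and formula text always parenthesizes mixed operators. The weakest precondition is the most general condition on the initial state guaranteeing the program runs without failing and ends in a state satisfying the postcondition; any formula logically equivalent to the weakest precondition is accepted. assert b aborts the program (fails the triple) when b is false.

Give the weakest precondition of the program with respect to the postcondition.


Working backward. After the program, the postcondition (lim - 2*q + 2 = 9 → q + 2 ≥ 2*q) ∧ m - 5 ≥ -2 must hold; in canonical form it is (lim = 2*q + 7 → q ≤ 2) ∧ m ≥ 3.
Before m := 2*m - 5: (lim = 2*q + 7 → q ≤ 2) ∧ 2*m ≥ 8
Before q := 3*q + 4: (lim = 6*q + 15 → 3*q ≤ -2) ∧ 2*m ≥ 8
Before skip: (lim = 6*q + 15 → 3*q ≤ -2) ∧ 2*m ≥ 8
Then branch requires (lim = 6*q + 15 → 3*q ≤ -2) ∧ 2*lim ≥ 24; else branch requires (m = 5*q + 15 → 3*q ≤ -2) ∧ 2*m ≥ 8.
Before the if: ((q ≤ -10 ∨ 3*m ≠ -10) → ((lim = 6*q + 15 → 3*q ≤ -2) ∧ 2*lim ≥ 24)) ∧ ((¬(q ≤ -10 ∨ 3*m ≠ -10)) → ((m = 5*q + 15 → 3*q ≤ -2) ∧ 2*m ≥ 8))
Before lim := q - 3: ((q ≤ -10 ∨ 3*m ≠ -10) → ((5*q = -18 → 3*q ≤ -2) ∧ 2*q ≥ 30)) ∧ ((¬(q ≤ -10 ∨ 3*m ≠ -10)) → ((m = 5*q + 15 → 3*q ≤ -2) ∧ 2*m ≥ 8))
Before assert m ≠ -7 → m - 3 ≥ 7: (m ≠ -7 → m ≥ 10) ∧ ((q ≤ -10 ∨ 3*m ≠ -10) → ((5*q = -18 → 3*q ≤ -2) ∧ 2*q ≥ 30)) ∧ ((¬(q ≤ -10 ∨ 3*m ≠ -10)) → ((m = 5*q + 15 → 3*q ≤ -2) ∧ 2*m ≥ 8))
Answer: WP = (m ≠ -7 → m ≥ 10) ∧ ((q ≤ -10 ∨ 3*m ≠ -10) → ((5*q = -18 → 3*q ≤ -2) ∧ 2*q ≥ 30)) ∧ ((¬(q ≤ -10 ∨ 3*m ≠ -10)) → ((m = 5*q + 15 → 3*q ≤ -2) ∧ 2*m ≥ 8))


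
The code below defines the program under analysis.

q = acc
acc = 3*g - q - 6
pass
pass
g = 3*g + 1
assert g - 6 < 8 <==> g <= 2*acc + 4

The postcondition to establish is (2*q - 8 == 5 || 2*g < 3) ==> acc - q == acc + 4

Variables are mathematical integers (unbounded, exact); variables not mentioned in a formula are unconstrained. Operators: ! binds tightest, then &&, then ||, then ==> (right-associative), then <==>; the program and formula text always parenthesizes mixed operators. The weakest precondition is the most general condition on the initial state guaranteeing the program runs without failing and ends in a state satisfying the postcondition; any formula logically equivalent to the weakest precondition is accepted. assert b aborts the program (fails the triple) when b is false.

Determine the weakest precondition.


Working backward. After the program, the postcondition (2*q - 8 == 5 || 2*g < 3) ==> acc - q == acc + 4 must hold; in canonical form it is (2*q == 13 || 2*g < 3) ==> q == -4.
Before assert g - 6 < 8 <==> g <= 2*acc + 4: (g < 14 <==> g <= 2*acc + 4) && ((2*q == 13 || 2*g < 3) ==> q == -4)
Before g := 3*g + 1: (3*g < 13 <==> 3*g <= 2*acc + 3) && ((2*q == 13 || 6*g < 1) ==> q == -4)
Before skip: (3*g < 13 <==> 3*g <= 2*acc + 3) && ((2*q == 13 || 6*g < 1) ==> q == -4)
Before skip: (3*g < 13 <==> 3*g <= 2*acc + 3) && ((2*q == 13 || 6*g < 1) ==> q == -4)
Before acc := 3*g - q - 6: (3*g < 13 <==> 2*q <= 3*g - 9) && ((2*q == 13 || 6*g < 1) ==> q == -4)
Before q := acc: (3*g < 13 <==> 2*acc <= 3*g - 9) && ((2*acc == 13 || 6*g < 1) ==> acc == -4)
Answer: WP = (3*g < 13 <==> 2*acc <= 3*g - 9) && ((2*acc == 13 || 6*g < 1) ==> acc == -4)


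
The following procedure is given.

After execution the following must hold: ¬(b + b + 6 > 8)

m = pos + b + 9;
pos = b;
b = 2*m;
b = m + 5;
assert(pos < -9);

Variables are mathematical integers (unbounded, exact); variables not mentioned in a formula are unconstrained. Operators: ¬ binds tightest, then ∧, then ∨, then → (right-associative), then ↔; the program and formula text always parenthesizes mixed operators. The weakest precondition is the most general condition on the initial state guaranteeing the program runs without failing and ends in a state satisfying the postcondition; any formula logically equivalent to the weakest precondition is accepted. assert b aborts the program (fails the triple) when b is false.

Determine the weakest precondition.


Working backward. After the program, the postcondition ¬(b + b + 6 > 8) must hold; in canonical form it is ¬(2*b > 2).
Before assert pos < -9: pos < -9 ∧ (¬(2*b > 2))
Before b := m + 5: pos < -9 ∧ (¬(2*m > -8))
Before b := 2*m: pos < -9 ∧ (¬(2*m > -8))
Before pos := b: b < -9 ∧ (¬(2*m > -8))
Before m := pos + b + 9: b < -9 ∧ (¬(2*b + 2*pos > -26))
Answer: WP = b < -9 ∧ (¬(2*b + 2*pos > -26))


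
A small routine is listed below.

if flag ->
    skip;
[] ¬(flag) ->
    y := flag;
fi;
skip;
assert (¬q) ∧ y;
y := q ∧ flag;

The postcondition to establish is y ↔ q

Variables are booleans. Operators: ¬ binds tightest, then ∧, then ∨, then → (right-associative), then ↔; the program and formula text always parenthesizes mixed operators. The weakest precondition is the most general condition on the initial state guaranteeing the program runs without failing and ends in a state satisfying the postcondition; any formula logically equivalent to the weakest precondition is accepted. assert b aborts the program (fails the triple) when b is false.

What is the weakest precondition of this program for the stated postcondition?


Working backward. After the program, y ↔ q must hold.
Before y := q ∧ flag: (q ∧ flag) ↔ q
Before assert (¬q) ∧ y: (¬q) ∧ y ∧ ((q ∧ flag) ↔ q)
Before skip: (¬q) ∧ y ∧ ((q ∧ flag) ↔ q)
Then branch requires (¬q) ∧ y ∧ ((q ∧ flag) ↔ q); else branch requires (¬q) ∧ flag ∧ ((q ∧ flag) ↔ q).
Before the if: (flag → ((¬q) ∧ y ∧ ((q ∧ flag) ↔ q))) ∧ ((¬flag) → ((¬q) ∧ flag ∧ ((q ∧ flag) ↔ q)))
Answer: WP = (flag → ((¬q) ∧ y ∧ ((q ∧ flag) ↔ q))) ∧ ((¬flag) → ((¬q) ∧ flag ∧ ((q ∧ flag) ↔ q)))


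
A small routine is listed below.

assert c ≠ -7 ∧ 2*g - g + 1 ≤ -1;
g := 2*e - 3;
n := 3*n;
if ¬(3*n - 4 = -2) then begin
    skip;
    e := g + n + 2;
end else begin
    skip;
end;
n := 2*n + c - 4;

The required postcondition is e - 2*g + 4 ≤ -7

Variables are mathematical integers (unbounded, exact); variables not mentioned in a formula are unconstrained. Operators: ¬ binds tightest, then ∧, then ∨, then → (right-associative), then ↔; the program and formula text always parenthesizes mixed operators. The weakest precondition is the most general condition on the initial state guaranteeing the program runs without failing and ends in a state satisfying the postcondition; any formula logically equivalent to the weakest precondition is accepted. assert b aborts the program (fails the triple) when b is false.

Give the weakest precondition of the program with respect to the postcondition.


Working backward. After the program, the postcondition e - 2*g + 4 ≤ -7 must hold; in canonical form it is e ≤ 2*g - 11.
Before n := 2*n + c - 4: e ≤ 2*g - 11
Then branch requires n ≤ g - 13; else branch requires e ≤ 2*g - 11.
Before the if: ((¬(3*n = 2)) → n ≤ g - 13) ∧ (3*n = 2 → e ≤ 2*g - 11)
Before n := 3*n: ((¬(9*n = 2)) → 3*n ≤ g - 13) ∧ (9*n = 2 → e ≤ 2*g - 11)
Before g := 2*e - 3: ((¬(9*n = 2)) → 3*n ≤ 2*e - 16) ∧ (9*n = 2 → 3*e ≥ 17)
Before assert c ≠ -7 ∧ 2*g - g + 1 ≤ -1: c ≠ -7 ∧ g ≤ -2 ∧ ((¬(9*n = 2)) → 3*n ≤ 2*e - 16) ∧ (9*n = 2 → 3*e ≥ 17)
Answer: WP = c ≠ -7 ∧ g ≤ -2 ∧ ((¬(9*n = 2)) → 3*n ≤ 2*e - 16) ∧ (9*n = 2 → 3*e ≥ 17)


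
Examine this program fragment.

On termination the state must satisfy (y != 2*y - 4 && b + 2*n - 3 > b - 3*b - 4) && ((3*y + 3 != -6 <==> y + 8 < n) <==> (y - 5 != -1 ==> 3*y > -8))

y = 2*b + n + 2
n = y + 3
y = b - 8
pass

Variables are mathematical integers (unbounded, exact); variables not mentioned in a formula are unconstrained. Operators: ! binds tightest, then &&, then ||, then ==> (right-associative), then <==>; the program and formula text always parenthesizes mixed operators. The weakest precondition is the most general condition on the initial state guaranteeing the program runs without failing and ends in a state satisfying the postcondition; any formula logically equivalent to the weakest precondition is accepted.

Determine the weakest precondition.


Working backward. After the program, the postcondition (y != 2*y - 4 && b + 2*n - 3 > b - 3*b - 4) && ((3*y + 3 != -6 <==> y + 8 < n) <==> (y - 5 != -1 ==> 3*y > -8)) must hold; in canonical form it is y != 4 && 3*b + 2*n > -1 && ((3*y != -9 <==> y < n - 8) <==> (y != 4 ==> 3*y > -8)).
Before skip: y != 4 && 3*b + 2*n > -1 && ((3*y != -9 <==> y < n - 8) <==> (y != 4 ==> 3*y > -8))
Before y := b - 8: b != 12 && 3*b + 2*n > -1 && ((3*b != 15 <==> b < n) <==> (b != 12 ==> 3*b > 16))
Before n := y + 3: b != 12 && 3*b + 2*y > -7 && ((3*b != 15 <==> b < y + 3) <==> (b != 12 ==> 3*b > 16))
Before y := 2*b + n + 2: b != 12 && 7*b + 2*n > -11 && ((3*b != 15 <==> b + n > -5) <==> (b != 12 ==> 3*b > 16))
Answer: WP = b != 12 && 7*b + 2*n > -11 && ((3*b != 15 <==> b + n > -5) <==> (b != 12 ==> 3*b > 16))


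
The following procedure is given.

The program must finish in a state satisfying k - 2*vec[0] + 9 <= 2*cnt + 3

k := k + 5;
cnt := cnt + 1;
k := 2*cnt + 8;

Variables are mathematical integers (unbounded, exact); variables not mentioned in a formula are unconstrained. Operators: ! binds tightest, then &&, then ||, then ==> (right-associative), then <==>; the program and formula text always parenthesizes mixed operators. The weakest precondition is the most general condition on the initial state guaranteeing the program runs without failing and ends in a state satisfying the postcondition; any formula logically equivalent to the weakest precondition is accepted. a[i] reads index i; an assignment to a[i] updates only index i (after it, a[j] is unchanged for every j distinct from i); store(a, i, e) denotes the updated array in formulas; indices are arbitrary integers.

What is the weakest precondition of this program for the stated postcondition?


Working backward. After the program, the postcondition k - 2*vec[0] + 9 <= 2*cnt + 3 must hold; in canonical form it is k <= 2*vec[0] + 2*cnt - 6.
Before k := 2*cnt + 8: 2*vec[0] >= 14
Before cnt := cnt + 1: 2*vec[0] >= 14
Before k := k + 5: 2*vec[0] >= 14
Answer: WP = 2*vec[0] >= 14


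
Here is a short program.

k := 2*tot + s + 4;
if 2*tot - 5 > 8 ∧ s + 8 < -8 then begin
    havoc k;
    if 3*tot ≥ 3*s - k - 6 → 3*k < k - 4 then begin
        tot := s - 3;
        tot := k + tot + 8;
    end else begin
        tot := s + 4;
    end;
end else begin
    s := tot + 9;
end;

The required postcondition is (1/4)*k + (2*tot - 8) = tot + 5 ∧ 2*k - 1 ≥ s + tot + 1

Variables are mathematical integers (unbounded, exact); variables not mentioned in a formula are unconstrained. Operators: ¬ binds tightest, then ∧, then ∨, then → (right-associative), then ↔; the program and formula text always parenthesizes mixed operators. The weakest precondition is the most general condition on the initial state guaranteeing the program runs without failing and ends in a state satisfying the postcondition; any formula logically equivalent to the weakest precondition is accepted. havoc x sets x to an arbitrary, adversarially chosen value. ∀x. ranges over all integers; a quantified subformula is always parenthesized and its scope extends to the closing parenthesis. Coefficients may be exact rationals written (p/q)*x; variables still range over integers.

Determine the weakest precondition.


Working backward. After the program, the postcondition (1/4)*k + (2*tot - 8) = tot + 5 ∧ 2*k - 1 ≥ s + tot + 1 must hold; in canonical form it is (1/4)*k + tot = 13 ∧ 2*k ≥ s + tot + 2.
Then branch requires ∀k_1. (((k_1 + 3*tot ≥ 3*s - 6 → 2*k_1 < -4) → ((5/4)*k_1 + s = 8 ∧ k_1 ≥ 2*s + 7)) ∧ ((¬(k_1 + 3*tot ≥ 3*s - 6 → 2*k_1 < -4)) → ((1/4)*k_1 + s = 9 ∧ 2*k_1 ≥ 2*s + 6))); else branch requires (1/4)*k + tot = 13 ∧ 2*k ≥ 2*tot + 11.
Before the if: ((2*tot > 13 ∧ s < -16) → (∀k_1. (((k_1 + 3*tot ≥ 3*s - 6 → 2*k_1 < -4) → ((5/4)*k_1 + s = 8 ∧ k_1 ≥ 2*s + 7)) ∧ ((¬(k_1 + 3*tot ≥ 3*s - 6 → 2*k_1 < -4)) → ((1/4)*k_1 + s = 9 ∧ 2*k_1 ≥ 2*s + 6))))) ∧ ((¬(2*tot > 13 ∧ s < -16)) → ((1/4)*k + tot = 13 ∧ 2*k ≥ 2*tot + 11))
Before k := 2*tot + s + 4: ((2*tot > 13 ∧ s < -16) → (∀k_1. (((k_1 + 3*tot ≥ 3*s - 6 → 2*k_1 < -4) → ((5/4)*k_1 + s = 8 ∧ k_1 ≥ 2*s + 7)) ∧ ((¬(k_1 + 3*tot ≥ 3*s - 6 → 2*k_1 < -4)) → ((1/4)*k_1 + s = 9 ∧ 2*k_1 ≥ 2*s + 6))))) ∧ ((¬(2*tot > 13 ∧ s < -16)) → ((1/4)*s + (3/2)*tot = 12 ∧ 2*s + 2*tot ≥ 3))
Answer: WP = ((2*tot > 13 ∧ s < -16) → (∀k_1. (((k_1 + 3*tot ≥ 3*s - 6 → 2*k_1 < -4) → ((5/4)*k_1 + s = 8 ∧ k_1 ≥ 2*s + 7)) ∧ ((¬(k_1 + 3*tot ≥ 3*s - 6 → 2*k_1 < -4)) → ((1/4)*k_1 + s = 9 ∧ 2*k_1 ≥ 2*s + 6))))) ∧ ((¬(2*tot > 13 ∧ s < -16)) → ((1/4)*s + (3/2)*tot = 12 ∧ 2*s + 2*tot ≥ 3))
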